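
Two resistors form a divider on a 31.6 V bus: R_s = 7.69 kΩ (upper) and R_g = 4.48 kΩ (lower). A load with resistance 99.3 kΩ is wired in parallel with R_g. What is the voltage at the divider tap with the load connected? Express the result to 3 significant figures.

V_out ≈ 11.3 V

The load sits in parallel with R_g: R_g‖R_L = (4.48 × 99.3) / (4.48 + 99.3) = 4.287 kΩ.
V_out = 31.6 × 4.287 / (7.69 + 4.287) = 31.6 × 4.287/11.98 = 11.3 V.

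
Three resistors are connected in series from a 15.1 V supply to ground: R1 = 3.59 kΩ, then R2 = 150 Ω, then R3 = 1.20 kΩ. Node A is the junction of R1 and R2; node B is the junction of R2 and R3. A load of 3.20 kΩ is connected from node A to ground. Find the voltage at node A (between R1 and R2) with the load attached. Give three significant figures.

Below node A the series string R2+R3 = 1350 Ω sits in parallel with the 3200 Ω load: 949.5 Ω.
V_A = 15.1 × 949.5/(3590 + 949.5) = 3.16 V.

V ≈ 3.16 V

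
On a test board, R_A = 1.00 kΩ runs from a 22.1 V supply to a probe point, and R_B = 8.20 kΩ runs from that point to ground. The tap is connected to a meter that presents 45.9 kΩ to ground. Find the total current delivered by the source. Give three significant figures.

I ≈ 2.78 mA

R_B‖R_L = 6.957 kΩ, so the source sees R_A + R_B‖R_L = 7.957 kΩ.
I = 22.1 V / 7.957 kΩ = 2.78 mA.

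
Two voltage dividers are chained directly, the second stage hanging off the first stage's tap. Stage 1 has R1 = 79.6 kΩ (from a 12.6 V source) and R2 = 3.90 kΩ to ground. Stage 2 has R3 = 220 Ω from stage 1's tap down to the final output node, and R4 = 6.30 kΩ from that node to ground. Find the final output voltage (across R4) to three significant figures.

Stage 2 presents R3+R4 = 6520 Ω as a load on stage 1's tap.
Stage 1's lower leg becomes R2‖(R3+R4) = 2440 Ω, so V_mid = 12.6 × 2440/82040 = 0.3748 V.
Stage 2 is itself unloaded: V_out = V_mid × R4/(R3+R4) = 0.3748 × 6300/6520 = 0.362 V.

V_out ≈ 0.362 V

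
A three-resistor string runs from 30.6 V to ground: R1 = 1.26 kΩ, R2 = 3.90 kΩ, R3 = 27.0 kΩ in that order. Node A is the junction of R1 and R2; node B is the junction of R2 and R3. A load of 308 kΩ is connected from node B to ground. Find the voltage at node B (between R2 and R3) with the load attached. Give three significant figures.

At node B, R3 is in parallel with the load: R3‖R_L = 24.82 kΩ.
Below node A the resistance is R2 + (R3‖R_L) = 28.72 kΩ, so V_A = 30.6 × 28.72/29.98 = 29.31 V.
Then V_B = V_A × (R3‖R_L)/(R2 + R3‖R_L) = 29.31 × 24.82/28.72 = 25.3 V.

V ≈ 25.3 V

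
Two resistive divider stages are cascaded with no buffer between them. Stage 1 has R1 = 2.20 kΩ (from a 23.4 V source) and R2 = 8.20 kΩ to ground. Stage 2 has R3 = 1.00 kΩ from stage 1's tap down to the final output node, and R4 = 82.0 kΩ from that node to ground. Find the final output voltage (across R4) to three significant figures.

V_out ≈ 17.9 V

Stage 2 presents R3+R4 = 83.00 kΩ as a load on stage 1's tap.
Stage 1's lower leg becomes R2‖(R3+R4) = 7.463 kΩ, so V_mid = 23.4 × 7.463/9.663 = 18.07 V.
Stage 2 is itself unloaded: V_out = V_mid × R4/(R3+R4) = 18.07 × 82.0/83.00 = 17.9 V.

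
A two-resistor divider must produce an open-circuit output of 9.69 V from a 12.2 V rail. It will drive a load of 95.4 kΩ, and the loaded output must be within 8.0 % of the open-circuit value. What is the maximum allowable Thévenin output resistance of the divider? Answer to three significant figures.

Loading drop = R_th/(R_th + R_L) ≤ 0.0800, so R_th ≤ R_L · ε/(1−ε) = 95.4 kΩ × 0.0800/0.9200 = 8.30 kΩ.
(Any R1, R2 with R2/(R1+R2) = 0.794 and R1‖R2 ≤ 8.30 kΩ will meet the spec.)

R_th ≤ 8.30 kΩ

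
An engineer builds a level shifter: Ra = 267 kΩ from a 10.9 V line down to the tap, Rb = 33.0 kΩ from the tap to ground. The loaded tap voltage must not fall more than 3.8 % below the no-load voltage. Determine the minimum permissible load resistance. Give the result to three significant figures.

R_L(min) ≈ 744 kΩ

Output resistance R_th = Ra‖Rb = (267 × 33.0)/300.0 = 29.37 kΩ.
The fractional drop is R_th/(R_th + R_L); requiring this ≤ 0.0380 gives R_L ≥ R_th(1/0.0380 − 1) = 29.37 × 25.32 = 744 kΩ.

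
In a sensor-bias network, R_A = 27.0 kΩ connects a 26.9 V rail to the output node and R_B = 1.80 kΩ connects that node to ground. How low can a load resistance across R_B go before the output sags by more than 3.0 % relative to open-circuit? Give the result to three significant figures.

Output resistance R_th = R_A‖R_B = (27.0 × 1.80)/28.80 = 1.688 kΩ.
The fractional drop is R_th/(R_th + R_L); requiring this ≤ 0.0300 gives R_L ≥ R_th(1/0.0300 − 1) = 1.688 × 32.33 = 54.6 kΩ.

R_L(min) ≈ 54.6 kΩ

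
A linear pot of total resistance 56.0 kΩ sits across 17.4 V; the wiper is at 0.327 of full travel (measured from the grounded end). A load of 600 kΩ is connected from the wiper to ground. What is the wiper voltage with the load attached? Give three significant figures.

V ≈ 5.58 V

The wiper splits the pot into (1−α)R = 37.69 kΩ above and αR = 18.31 kΩ below.
Lower section ‖ load = 17.77 kΩ.
V_wiper = 17.4 × 17.77/(37.69 + 17.77) = 5.58 V.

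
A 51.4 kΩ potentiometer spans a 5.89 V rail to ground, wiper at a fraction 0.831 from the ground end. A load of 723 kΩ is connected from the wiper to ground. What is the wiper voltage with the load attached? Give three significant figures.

The wiper splits the pot into (1−α)R = 8.687 kΩ above and αR = 42.71 kΩ below.
Lower section ‖ load = 40.33 kΩ.
V_wiper = 5.89 × 40.33/(8.687 + 40.33) = 4.85 V.

V ≈ 4.85 V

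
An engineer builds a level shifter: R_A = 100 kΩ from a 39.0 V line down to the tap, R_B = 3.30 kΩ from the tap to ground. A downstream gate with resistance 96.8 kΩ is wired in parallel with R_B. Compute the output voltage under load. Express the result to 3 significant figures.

The load sits in parallel with R_B: R_B‖R_L = (3.30 × 96.8) / (3.30 + 96.8) = 3.191 kΩ.
V_out = 39.0 × 3.191 / (100 + 3.191) = 39.0 × 3.191/103.2 = 1.21 V.
(Unloaded it would have been 1.25 V.)

V_out ≈ 1.21 V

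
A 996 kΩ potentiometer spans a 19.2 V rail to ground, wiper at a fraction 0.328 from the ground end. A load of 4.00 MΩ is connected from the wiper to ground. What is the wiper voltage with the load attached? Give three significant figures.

V ≈ 5.97 V

The wiper splits the pot into (1−α)R = 669.3 kΩ above and αR = 326.7 kΩ below.
Lower section ‖ load = 302.0 kΩ.
V_wiper = 19.2 × 302.0/(669.3 + 302.0) = 5.97 V.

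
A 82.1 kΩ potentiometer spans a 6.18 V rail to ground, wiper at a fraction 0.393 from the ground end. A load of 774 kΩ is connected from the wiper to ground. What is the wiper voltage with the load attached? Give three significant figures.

The wiper splits the pot into (1−α)R = 49.83 kΩ above and αR = 32.27 kΩ below.
Lower section ‖ load = 30.97 kΩ.
V_wiper = 6.18 × 30.97/(49.83 + 30.97) = 2.37 V.

V ≈ 2.37 V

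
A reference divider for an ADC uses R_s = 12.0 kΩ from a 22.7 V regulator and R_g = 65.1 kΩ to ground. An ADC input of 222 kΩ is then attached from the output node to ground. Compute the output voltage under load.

V_out ≈ 18.3 V

The load sits in parallel with R_g: R_g‖R_L = (65.1 × 222) / (65.1 + 222) = 50.34 kΩ.
V_out = 22.7 × 50.34 / (12.0 + 50.34) = 22.7 × 50.34/62.34 = 18.3 V.
(Unloaded it would have been 19.2 V.)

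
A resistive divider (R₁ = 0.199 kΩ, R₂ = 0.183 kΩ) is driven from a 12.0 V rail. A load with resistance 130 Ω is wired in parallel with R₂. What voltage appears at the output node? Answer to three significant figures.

V_out ≈ 3.32 V

The load sits in parallel with R₂: R₂‖R_L = (183 × 130) / (183 + 130) = 76.01 Ω.
V_out = 12.0 × 76.01 / (199 + 76.01) = 12.0 × 76.01/275.0 = 3.32 V.
(Unloaded it would have been 5.75 V.)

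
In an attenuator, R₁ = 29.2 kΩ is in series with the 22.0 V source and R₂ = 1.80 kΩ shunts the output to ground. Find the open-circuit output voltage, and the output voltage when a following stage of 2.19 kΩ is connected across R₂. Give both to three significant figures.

Unloaded: 1.28 V; loaded: 0.720 V

Open-circuit: V = 22.0 × 1.80/(29.2 + 1.80) = 1.28 V.
With the load, R₂ becomes R₂‖R_L = 0.9880 kΩ, so V = 22.0 × 0.9880/30.19 = 0.720 V.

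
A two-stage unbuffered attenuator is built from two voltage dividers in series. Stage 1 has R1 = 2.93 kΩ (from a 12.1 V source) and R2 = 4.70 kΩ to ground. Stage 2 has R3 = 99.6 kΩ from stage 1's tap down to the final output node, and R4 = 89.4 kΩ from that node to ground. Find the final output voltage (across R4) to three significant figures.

V_out ≈ 3.49 V

Stage 2 presents R3+R4 = 189.0 kΩ as a load on stage 1's tap.
Stage 1's lower leg becomes R2‖(R3+R4) = 4.586 kΩ, so V_mid = 12.1 × 4.586/7.516 = 7.383 V.
Stage 2 is itself unloaded: V_out = V_mid × R4/(R3+R4) = 7.383 × 89.4/189.0 = 3.49 V.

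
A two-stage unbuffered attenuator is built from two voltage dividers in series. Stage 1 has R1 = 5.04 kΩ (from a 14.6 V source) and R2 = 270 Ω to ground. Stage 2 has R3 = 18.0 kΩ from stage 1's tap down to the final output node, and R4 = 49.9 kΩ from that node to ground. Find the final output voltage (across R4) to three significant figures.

Stage 2 presents R3+R4 = 67900 Ω as a load on stage 1's tap.
Stage 1's lower leg becomes R2‖(R3+R4) = 268.9 Ω, so V_mid = 14.6 × 268.9/5309 = 0.7396 V.
Stage 2 is itself unloaded: V_out = V_mid × R4/(R3+R4) = 0.7396 × 49900/67900 = 0.544 V.

V_out ≈ 0.544 V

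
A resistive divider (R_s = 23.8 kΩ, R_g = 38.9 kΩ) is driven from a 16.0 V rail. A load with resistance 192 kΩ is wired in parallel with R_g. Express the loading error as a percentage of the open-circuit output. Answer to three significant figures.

The divider's output (Thévenin) resistance is R_s‖R_g = 14.77 kΩ.
Fractional drop under load = R_th/(R_th + R_L) = 14.77 / (14.77 + 192) = 0.07141.
So the output falls by 7.14 %.

7.14 %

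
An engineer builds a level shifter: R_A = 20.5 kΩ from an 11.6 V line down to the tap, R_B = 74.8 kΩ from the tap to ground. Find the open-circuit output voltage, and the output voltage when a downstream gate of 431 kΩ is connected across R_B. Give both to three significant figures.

Open-circuit: V = 11.6 × 74.8/(20.5 + 74.8) = 9.10 V.
With the load, R_B becomes R_B‖R_L = 63.74 kΩ, so V = 11.6 × 63.74/84.24 = 8.78 V.

Unloaded: 9.10 V; loaded: 8.78 V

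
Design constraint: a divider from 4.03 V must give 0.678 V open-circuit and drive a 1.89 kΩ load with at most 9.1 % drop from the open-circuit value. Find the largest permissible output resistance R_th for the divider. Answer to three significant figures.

Loading drop = R_th/(R_th + R_L) ≤ 0.0910, so R_th ≤ R_L · ε/(1−ε) = 1.89 kΩ × 0.0910/0.9090 = 189 Ω.

R_th ≤ 189 Ω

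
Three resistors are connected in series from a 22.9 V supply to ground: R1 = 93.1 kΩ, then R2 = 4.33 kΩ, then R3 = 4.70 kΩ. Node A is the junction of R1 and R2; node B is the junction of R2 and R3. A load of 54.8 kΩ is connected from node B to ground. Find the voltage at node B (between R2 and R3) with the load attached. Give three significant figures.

At node B, R3 is in parallel with the load: R3‖R_L = 4.329 kΩ.
Below node A the resistance is R2 + (R3‖R_L) = 8.659 kΩ, so V_A = 22.9 × 8.659/101.8 = 1.949 V.
Then V_B = V_A × (R3‖R_L)/(R2 + R3‖R_L) = 1.949 × 4.329/8.659 = 0.974 V.

V ≈ 0.974 V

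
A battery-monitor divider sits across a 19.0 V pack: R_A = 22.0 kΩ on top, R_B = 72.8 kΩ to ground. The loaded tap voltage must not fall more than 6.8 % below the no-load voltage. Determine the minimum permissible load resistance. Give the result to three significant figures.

Output resistance R_th = R_A‖R_B = (22.0 × 72.8)/94.80 = 16.89 kΩ.
The fractional drop is R_th/(R_th + R_L); requiring this ≤ 0.0680 gives R_L ≥ R_th(1/0.0680 − 1) = 16.89 × 13.71 = 232 kΩ.

R_L(min) ≈ 232 kΩ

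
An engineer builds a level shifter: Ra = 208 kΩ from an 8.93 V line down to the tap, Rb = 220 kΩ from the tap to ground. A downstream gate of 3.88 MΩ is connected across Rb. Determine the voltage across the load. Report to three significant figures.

V_out ≈ 4.47 V

The load sits in parallel with Rb: Rb‖R_L = (220 × 3880) / (220 + 3880) = 208.2 kΩ.
V_out = 8.93 × 208.2 / (208 + 208.2) = 8.93 × 208.2/416.2 = 4.47 V.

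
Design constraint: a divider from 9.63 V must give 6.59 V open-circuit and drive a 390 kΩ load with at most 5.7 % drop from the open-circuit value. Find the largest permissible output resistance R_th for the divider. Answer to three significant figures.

Loading drop = R_th/(R_th + R_L) ≤ 0.0570, so R_th ≤ R_L · ε/(1−ε) = 390 kΩ × 0.0570/0.9430 = 23.6 kΩ.
(Any R1, R2 with R2/(R1+R2) = 0.684 and R1‖R2 ≤ 23.6 kΩ will meet the spec.)

R_th ≤ 23.6 kΩ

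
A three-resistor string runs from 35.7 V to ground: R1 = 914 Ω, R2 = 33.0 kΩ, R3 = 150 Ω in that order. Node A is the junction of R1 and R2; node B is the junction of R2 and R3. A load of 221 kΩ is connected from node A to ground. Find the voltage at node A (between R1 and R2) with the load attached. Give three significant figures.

Below node A the series string R2+R3 = 33150 Ω sits in parallel with the 221000 Ω load: 28830 Ω.
V_A = 35.7 × 28830/(914 + 28830) = 34.6 V.

V ≈ 34.6 V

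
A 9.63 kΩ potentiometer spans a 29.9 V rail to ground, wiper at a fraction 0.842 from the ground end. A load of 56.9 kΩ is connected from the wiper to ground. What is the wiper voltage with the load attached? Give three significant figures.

The wiper splits the pot into (1−α)R = 1.522 kΩ above and αR = 8.108 kΩ below.
Lower section ‖ load = 7.097 kΩ.
V_wiper = 29.9 × 7.097/(1.522 + 7.097) = 24.6 V.

V ≈ 24.6 V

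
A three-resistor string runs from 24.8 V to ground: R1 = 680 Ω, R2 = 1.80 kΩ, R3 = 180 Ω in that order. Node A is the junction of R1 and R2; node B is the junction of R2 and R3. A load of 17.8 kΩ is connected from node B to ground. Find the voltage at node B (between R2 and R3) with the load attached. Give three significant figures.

V ≈ 1.66 V

At node B, R3 is in parallel with the load: R3‖R_L = 178.2 Ω.
Below node A the resistance is R2 + (R3‖R_L) = 1978 Ω, so V_A = 24.8 × 1978/2658 = 18.46 V.
Then V_B = V_A × (R3‖R_L)/(R2 + R3‖R_L) = 18.46 × 178.2/1978 = 1.66 V.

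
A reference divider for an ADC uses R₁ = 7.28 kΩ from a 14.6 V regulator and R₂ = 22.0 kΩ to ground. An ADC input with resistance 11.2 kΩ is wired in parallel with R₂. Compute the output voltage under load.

The load sits in parallel with R₂: R₂‖R_L = (22.0 × 11.2) / (22.0 + 11.2) = 7.422 kΩ.
V_out = 14.6 × 7.422 / (7.28 + 7.422) = 14.6 × 7.422/14.70 = 7.37 V.

V_out ≈ 7.37 V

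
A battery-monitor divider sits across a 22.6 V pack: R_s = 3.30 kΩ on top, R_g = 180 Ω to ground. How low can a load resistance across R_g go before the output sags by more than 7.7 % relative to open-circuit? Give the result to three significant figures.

Output resistance R_th = R_s‖R_g = (3300 × 180)/3480 = 170.7 Ω.
The fractional drop is R_th/(R_th + R_L); requiring this ≤ 0.0770 gives R_L ≥ R_th(1/0.0770 − 1) = 170.7 × 11.99 = 2.05 kΩ.

R_L(min) ≈ 2.05 kΩ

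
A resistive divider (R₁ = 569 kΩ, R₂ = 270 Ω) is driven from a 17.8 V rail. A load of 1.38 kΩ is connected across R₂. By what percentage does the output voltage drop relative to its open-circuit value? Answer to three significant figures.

16.4 %

Unloaded V = 17.8 × 270/569300 = 0.008442 V.
Loaded: R₂‖R_L = 225.8 Ω, giving V = 17.8 × 225.8/569200 = 0.007061 V.
Drop = (0.008442 − 0.007061) / 0.008442 = 16.4 %.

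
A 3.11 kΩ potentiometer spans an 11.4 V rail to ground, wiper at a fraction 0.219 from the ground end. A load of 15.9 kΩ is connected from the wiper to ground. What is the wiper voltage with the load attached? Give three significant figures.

The wiper splits the pot into (1−α)R = 2429 Ω above and αR = 681.1 Ω below.
Lower section ‖ load = 653.1 Ω.
V_wiper = 11.4 × 653.1/(2429 + 653.1) = 2.42 V.

V ≈ 2.42 V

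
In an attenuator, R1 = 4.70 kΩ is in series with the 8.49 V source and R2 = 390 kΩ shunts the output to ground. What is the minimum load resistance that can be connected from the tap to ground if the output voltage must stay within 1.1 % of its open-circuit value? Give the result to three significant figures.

R_L(min) ≈ 418 kΩ

Output resistance R_th = R1‖R2 = (4.70 × 390)/394.7 = 4.644 kΩ.
The fractional drop is R_th/(R_th + R_L); requiring this ≤ 0.0110 gives R_L ≥ R_th(1/0.0110 − 1) = 4.644 × 89.91 = 418 kΩ.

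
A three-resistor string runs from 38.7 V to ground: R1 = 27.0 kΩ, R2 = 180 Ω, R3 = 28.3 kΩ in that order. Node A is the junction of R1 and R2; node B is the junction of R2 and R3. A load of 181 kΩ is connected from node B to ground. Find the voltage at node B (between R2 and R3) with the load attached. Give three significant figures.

V ≈ 18.3 V

At node B, R3 is in parallel with the load: R3‖R_L = 24470 Ω.
Below node A the resistance is R2 + (R3‖R_L) = 24650 Ω, so V_A = 38.7 × 24650/51650 = 18.47 V.
Then V_B = V_A × (R3‖R_L)/(R2 + R3‖R_L) = 18.47 × 24470/24650 = 18.3 V.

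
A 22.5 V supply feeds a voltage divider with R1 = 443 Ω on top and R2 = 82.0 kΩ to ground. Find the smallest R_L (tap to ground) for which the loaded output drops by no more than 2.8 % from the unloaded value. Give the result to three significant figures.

Output resistance R_th = R1‖R2 = (443 × 82000)/82440 = 440.6 Ω.
The fractional drop is R_th/(R_th + R_L); requiring this ≤ 0.0280 gives R_L ≥ R_th(1/0.0280 − 1) = 440.6 × 34.71 = 15.3 kΩ.

R_L(min) ≈ 15.3 kΩ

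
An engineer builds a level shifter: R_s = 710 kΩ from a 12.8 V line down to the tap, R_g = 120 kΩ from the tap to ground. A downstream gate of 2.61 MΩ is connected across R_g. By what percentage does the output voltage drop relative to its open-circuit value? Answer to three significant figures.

The divider's output (Thévenin) resistance is R_s‖R_g = 102.7 kΩ.
Fractional drop under load = R_th/(R_th + R_L) = 102.7 / (102.7 + 2610) = 0.03784.
So the output falls by 3.78 %.

3.78 %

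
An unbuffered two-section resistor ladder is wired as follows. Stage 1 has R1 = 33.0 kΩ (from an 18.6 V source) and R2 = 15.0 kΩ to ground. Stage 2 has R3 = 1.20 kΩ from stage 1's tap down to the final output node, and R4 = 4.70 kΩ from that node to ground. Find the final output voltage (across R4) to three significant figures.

Stage 2 presents R3+R4 = 5.900 kΩ as a load on stage 1's tap.
Stage 1's lower leg becomes R2‖(R3+R4) = 4.234 kΩ, so V_mid = 18.6 × 4.234/37.23 = 2.115 V.
Stage 2 is itself unloaded: V_out = V_mid × R4/(R3+R4) = 2.115 × 4.70/5.900 = 1.69 V.

V_out ≈ 1.69 V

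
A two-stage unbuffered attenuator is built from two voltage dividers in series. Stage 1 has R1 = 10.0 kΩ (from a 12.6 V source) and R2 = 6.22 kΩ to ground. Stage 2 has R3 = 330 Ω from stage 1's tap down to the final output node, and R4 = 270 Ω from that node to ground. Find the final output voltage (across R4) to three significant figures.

Stage 2 presents R3+R4 = 600.0 Ω as a load on stage 1's tap.
Stage 1's lower leg becomes R2‖(R3+R4) = 547.2 Ω, so V_mid = 12.6 × 547.2/10550 = 0.6537 V.
Stage 2 is itself unloaded: V_out = V_mid × R4/(R3+R4) = 0.6537 × 270/600.0 = 0.294 V.

V_out ≈ 0.294 V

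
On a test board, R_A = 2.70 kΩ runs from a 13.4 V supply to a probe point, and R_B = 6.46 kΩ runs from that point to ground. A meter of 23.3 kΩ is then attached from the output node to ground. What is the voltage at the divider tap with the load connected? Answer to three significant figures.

V_out ≈ 8.74 V

The load sits in parallel with R_B: R_B‖R_L = (6.46 × 23.3) / (6.46 + 23.3) = 5.058 kΩ.
V_out = 13.4 × 5.058 / (2.70 + 5.058) = 13.4 × 5.058/7.758 = 8.74 V.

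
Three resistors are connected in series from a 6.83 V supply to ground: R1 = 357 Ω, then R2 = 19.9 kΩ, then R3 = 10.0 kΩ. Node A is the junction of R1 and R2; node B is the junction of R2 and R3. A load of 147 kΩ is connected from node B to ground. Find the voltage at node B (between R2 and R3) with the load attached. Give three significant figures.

At node B, R3 is in parallel with the load: R3‖R_L = 9363 Ω.
Below node A the resistance is R2 + (R3‖R_L) = 29260 Ω, so V_A = 6.83 × 29260/29620 = 6.748 V.
Then V_B = V_A × (R3‖R_L)/(R2 + R3‖R_L) = 6.748 × 9363/29260 = 2.16 V.

V ≈ 2.16 V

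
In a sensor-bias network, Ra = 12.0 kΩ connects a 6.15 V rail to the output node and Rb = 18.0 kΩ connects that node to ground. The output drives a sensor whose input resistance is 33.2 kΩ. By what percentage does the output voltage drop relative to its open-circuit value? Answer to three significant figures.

Unloaded V = 6.15 × 18.0/30.00 = 3.690 V.
Loaded: Rb‖R_L = 11.67 kΩ, giving V = 6.15 × 11.67/23.67 = 3.032 V.
Drop = (3.690 − 3.032) / 3.690 = 17.8 %.

17.8 %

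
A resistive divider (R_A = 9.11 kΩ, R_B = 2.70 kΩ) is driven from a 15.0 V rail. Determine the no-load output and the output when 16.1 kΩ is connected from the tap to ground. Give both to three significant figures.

Open-circuit: V = 15.0 × 2.70/(9.11 + 2.70) = 3.43 V.
With the load, R_B becomes R_B‖R_L = 2.312 kΩ, so V = 15.0 × 2.312/11.42 = 3.04 V.

Unloaded: 3.43 V; loaded: 3.04 V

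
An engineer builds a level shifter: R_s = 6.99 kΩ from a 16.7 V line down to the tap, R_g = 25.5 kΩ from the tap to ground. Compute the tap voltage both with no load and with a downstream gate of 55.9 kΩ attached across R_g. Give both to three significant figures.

Unloaded: 13.1 V; loaded: 11.9 V

Open-circuit: V = 16.7 × 25.5/(6.99 + 25.5) = 13.1 V.
With the load, R_g becomes R_g‖R_L = 17.51 kΩ, so V = 16.7 × 17.51/24.50 = 11.9 V.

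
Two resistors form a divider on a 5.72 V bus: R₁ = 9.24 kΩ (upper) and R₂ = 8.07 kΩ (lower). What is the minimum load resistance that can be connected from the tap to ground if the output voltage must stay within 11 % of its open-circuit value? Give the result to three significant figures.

R_L(min) ≈ 34.9 kΩ

Output resistance R_th = R₁‖R₂ = (9.24 × 8.07)/17.31 = 4.308 kΩ.
The fractional drop is R_th/(R_th + R_L); requiring this ≤ 0.110 gives R_L ≥ R_th(1/0.110 − 1) = 4.308 × 8.091 = 34.9 kΩ.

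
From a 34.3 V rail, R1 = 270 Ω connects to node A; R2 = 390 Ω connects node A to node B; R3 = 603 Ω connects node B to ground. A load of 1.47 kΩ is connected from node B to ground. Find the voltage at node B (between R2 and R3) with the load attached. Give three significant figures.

V ≈ 13.5 V

At node B, R3 is in parallel with the load: R3‖R_L = 427.6 Ω.
Below node A the resistance is R2 + (R3‖R_L) = 817.6 Ω, so V_A = 34.3 × 817.6/1088 = 25.78 V.
Then V_B = V_A × (R3‖R_L)/(R2 + R3‖R_L) = 25.78 × 427.6/817.6 = 13.5 V.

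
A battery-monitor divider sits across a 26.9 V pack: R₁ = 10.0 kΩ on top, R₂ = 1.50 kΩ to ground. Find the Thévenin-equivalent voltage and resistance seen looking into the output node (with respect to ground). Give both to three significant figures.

V_th = 3.51 V, R_th = 1.30 kΩ

V_th is the open-circuit tap voltage: 26.9 × 1.50/(10.0 + 1.50) = 3.51 V.
With the supply zeroed, R₁ and R₂ appear in parallel from the tap: R_th = R₁‖R₂ = (10.0 × 1.50)/11.50 = 1.30 kΩ.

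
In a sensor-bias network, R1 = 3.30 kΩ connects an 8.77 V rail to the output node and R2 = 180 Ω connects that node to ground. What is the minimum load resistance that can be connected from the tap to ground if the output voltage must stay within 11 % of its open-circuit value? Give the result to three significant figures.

Output resistance R_th = R1‖R2 = (3300 × 180)/3480 = 170.7 Ω.
The fractional drop is R_th/(R_th + R_L); requiring this ≤ 0.110 gives R_L ≥ R_th(1/0.110 − 1) = 170.7 × 8.091 = 1.38 kΩ.

R_L(min) ≈ 1.38 kΩ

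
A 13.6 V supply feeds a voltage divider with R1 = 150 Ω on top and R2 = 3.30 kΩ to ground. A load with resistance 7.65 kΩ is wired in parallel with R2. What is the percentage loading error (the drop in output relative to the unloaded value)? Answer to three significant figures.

1.84 %

The divider's output (Thévenin) resistance is R1‖R2 = 143.5 Ω.
Fractional drop under load = R_th/(R_th + R_L) = 143.5 / (143.5 + 7650) = 0.01841.
So the output falls by 1.84 %.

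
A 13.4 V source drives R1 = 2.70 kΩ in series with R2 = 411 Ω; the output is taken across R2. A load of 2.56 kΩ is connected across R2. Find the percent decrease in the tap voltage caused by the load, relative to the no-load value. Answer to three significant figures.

The divider's output (Thévenin) resistance is R1‖R2 = 356.7 Ω.
Fractional drop under load = R_th/(R_th + R_L) = 356.7 / (356.7 + 2560) = 0.1223.
So the output falls by 12.2 %.

12.2 %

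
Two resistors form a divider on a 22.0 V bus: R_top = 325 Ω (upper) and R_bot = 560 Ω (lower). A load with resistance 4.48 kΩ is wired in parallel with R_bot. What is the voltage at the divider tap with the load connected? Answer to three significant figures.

The load sits in parallel with R_bot: R_bot‖R_L = (560 × 4480) / (560 + 4480) = 497.8 Ω.
V_out = 22.0 × 497.8 / (325 + 497.8) = 22.0 × 497.8/822.8 = 13.3 V.

V_out ≈ 13.3 V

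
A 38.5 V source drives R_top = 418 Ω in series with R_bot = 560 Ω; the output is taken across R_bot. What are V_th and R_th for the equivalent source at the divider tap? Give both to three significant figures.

V_th = 22.0 V, R_th = 239 Ω

V_th is the open-circuit tap voltage: 38.5 × 560/(418 + 560) = 22.0 V.
With the supply zeroed, R_top and R_bot appear in parallel from the tap: R_th = R_top‖R_bot = (418 × 560)/978.0 = 239 Ω.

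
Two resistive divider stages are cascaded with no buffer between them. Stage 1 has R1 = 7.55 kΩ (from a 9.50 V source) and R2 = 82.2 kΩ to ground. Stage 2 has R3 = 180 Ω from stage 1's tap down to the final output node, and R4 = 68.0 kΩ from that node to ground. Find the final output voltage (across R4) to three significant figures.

Stage 2 presents R3+R4 = 68180 Ω as a load on stage 1's tap.
Stage 1's lower leg becomes R2‖(R3+R4) = 37270 Ω, so V_mid = 9.50 × 37270/44820 = 7.900 V.
Stage 2 is itself unloaded: V_out = V_mid × R4/(R3+R4) = 7.900 × 68000/68180 = 7.88 V.

V_out ≈ 7.88 V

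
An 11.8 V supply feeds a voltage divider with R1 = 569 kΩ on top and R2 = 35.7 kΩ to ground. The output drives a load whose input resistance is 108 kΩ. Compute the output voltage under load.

V_out ≈ 0.531 V

The load sits in parallel with R2: R2‖R_L = (35.7 × 108) / (35.7 + 108) = 26.83 kΩ.
V_out = 11.8 × 26.83 / (569 + 26.83) = 11.8 × 26.83/595.8 = 0.531 V.
(Unloaded it would have been 0.697 V.)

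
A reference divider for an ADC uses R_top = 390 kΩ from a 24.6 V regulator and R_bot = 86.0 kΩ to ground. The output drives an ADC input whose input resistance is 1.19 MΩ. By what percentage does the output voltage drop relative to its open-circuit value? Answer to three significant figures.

5.59 %

The divider's output (Thévenin) resistance is R_top‖R_bot = 70.46 kΩ.
Fractional drop under load = R_th/(R_th + R_L) = 70.46 / (70.46 + 1190) = 0.05590.
So the output falls by 5.59 %.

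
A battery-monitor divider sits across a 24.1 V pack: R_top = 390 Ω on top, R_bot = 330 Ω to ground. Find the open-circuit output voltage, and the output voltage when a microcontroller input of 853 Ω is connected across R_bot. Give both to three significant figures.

Open-circuit: V = 24.1 × 330/(390 + 330) = 11.0 V.
With the load, R_bot becomes R_bot‖R_L = 237.9 Ω, so V = 24.1 × 237.9/627.9 = 9.13 V.

Unloaded: 11.0 V; loaded: 9.13 V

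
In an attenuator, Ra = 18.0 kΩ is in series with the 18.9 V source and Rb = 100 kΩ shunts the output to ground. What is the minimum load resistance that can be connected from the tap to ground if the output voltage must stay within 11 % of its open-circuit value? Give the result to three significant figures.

Output resistance R_th = Ra‖Rb = (18.0 × 100)/118.0 = 15.25 kΩ.
The fractional drop is R_th/(R_th + R_L); requiring this ≤ 0.110 gives R_L ≥ R_th(1/0.110 − 1) = 15.25 × 8.091 = 123 kΩ.

R_L(min) ≈ 123 kΩ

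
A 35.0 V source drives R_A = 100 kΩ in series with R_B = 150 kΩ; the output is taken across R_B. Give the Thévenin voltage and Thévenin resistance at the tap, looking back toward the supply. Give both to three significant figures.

V_th is the open-circuit tap voltage: 35.0 × 150/(100 + 150) = 21.0 V.
With the supply zeroed, R_A and R_B appear in parallel from the tap: R_th = R_A‖R_B = (100 × 150)/250.0 = 60.0 kΩ.

V_th = 21.0 V, R_th = 60.0 kΩ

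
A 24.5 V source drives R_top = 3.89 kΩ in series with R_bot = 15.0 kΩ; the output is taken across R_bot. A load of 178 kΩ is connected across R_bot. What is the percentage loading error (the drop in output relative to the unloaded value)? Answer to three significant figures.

1.71 %

The divider's output (Thévenin) resistance is R_top‖R_bot = 3.089 kΩ.
Fractional drop under load = R_th/(R_th + R_L) = 3.089 / (3.089 + 178) = 0.01706.
So the output falls by 1.71 %.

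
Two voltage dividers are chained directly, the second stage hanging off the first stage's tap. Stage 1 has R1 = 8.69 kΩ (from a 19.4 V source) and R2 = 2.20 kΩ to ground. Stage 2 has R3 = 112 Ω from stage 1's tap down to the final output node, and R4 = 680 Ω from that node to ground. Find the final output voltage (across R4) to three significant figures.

V_out ≈ 1.05 V

Stage 2 presents R3+R4 = 792.0 Ω as a load on stage 1's tap.
Stage 1's lower leg becomes R2‖(R3+R4) = 582.4 Ω, so V_mid = 19.4 × 582.4/9272 = 1.218 V.
Stage 2 is itself unloaded: V_out = V_mid × R4/(R3+R4) = 1.218 × 680/792.0 = 1.05 V.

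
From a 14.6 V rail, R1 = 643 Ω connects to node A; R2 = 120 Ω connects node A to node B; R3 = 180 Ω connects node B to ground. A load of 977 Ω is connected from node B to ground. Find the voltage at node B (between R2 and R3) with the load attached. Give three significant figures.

V ≈ 2.43 V

At node B, R3 is in parallel with the load: R3‖R_L = 152.0 Ω.
Below node A the resistance is R2 + (R3‖R_L) = 272.0 Ω, so V_A = 14.6 × 272.0/915.0 = 4.340 V.
Then V_B = V_A × (R3‖R_L)/(R2 + R3‖R_L) = 4.340 × 152.0/272.0 = 2.43 V.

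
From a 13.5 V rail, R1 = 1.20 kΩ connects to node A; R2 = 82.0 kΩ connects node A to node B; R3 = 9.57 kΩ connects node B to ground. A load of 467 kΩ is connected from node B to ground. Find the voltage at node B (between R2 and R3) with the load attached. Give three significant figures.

V ≈ 1.37 V

At node B, R3 is in parallel with the load: R3‖R_L = 9.378 kΩ.
Below node A the resistance is R2 + (R3‖R_L) = 91.38 kΩ, so V_A = 13.5 × 91.38/92.58 = 13.33 V.
Then V_B = V_A × (R3‖R_L)/(R2 + R3‖R_L) = 13.33 × 9.378/91.38 = 1.37 V.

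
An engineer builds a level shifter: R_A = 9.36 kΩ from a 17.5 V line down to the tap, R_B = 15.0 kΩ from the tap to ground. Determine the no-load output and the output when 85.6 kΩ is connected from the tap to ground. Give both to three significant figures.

Unloaded: 10.8 V; loaded: 10.1 V

Open-circuit: V = 17.5 × 15.0/(9.36 + 15.0) = 10.8 V.
With the load, R_B becomes R_B‖R_L = 12.76 kΩ, so V = 17.5 × 12.76/22.12 = 10.1 V.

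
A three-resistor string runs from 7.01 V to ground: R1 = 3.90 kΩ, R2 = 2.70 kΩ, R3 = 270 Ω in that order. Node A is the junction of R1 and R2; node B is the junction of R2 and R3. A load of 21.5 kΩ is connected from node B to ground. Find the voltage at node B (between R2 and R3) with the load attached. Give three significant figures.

At node B, R3 is in parallel with the load: R3‖R_L = 266.7 Ω.
Below node A the resistance is R2 + (R3‖R_L) = 2967 Ω, so V_A = 7.01 × 2967/6867 = 3.029 V.
Then V_B = V_A × (R3‖R_L)/(R2 + R3‖R_L) = 3.029 × 266.7/2967 = 0.272 V.

V ≈ 0.272 V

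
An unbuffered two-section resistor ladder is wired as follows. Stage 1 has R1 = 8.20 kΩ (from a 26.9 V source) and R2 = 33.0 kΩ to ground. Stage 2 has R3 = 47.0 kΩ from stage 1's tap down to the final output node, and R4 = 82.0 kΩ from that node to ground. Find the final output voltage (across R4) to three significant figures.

V_out ≈ 13.0 V

Stage 2 presents R3+R4 = 129.0 kΩ as a load on stage 1's tap.
Stage 1's lower leg becomes R2‖(R3+R4) = 26.28 kΩ, so V_mid = 26.9 × 26.28/34.48 = 20.50 V.
Stage 2 is itself unloaded: V_out = V_mid × R4/(R3+R4) = 20.50 × 82.0/129.0 = 13.0 V.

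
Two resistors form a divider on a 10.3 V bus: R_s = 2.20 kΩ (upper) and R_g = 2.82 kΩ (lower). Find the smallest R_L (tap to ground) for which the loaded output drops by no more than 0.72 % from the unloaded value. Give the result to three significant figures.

R_L(min) ≈ 170 kΩ

Output resistance R_th = R_s‖R_g = (2.20 × 2.82)/5.020 = 1.236 kΩ.
The fractional drop is R_th/(R_th + R_L); requiring this ≤ 0.00720 gives R_L ≥ R_th(1/0.00720 − 1) = 1.236 × 137.9 = 170 kΩ.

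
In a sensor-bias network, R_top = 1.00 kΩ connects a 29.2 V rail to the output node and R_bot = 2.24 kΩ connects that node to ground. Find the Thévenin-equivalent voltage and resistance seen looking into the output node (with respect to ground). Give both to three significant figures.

V_th = 20.2 V, R_th = 691 Ω

V_th is the open-circuit tap voltage: 29.2 × 2.24/(1.00 + 2.24) = 20.2 V.
With the supply zeroed, R_top and R_bot appear in parallel from the tap: R_th = R_top‖R_bot = (1.00 × 2.24)/3.240 = 691 Ω.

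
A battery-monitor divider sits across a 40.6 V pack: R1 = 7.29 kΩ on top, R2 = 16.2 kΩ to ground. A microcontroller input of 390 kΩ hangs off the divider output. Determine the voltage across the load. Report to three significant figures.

V_out ≈ 27.6 V

The load sits in parallel with R2: R2‖R_L = (16.2 × 390) / (16.2 + 390) = 15.55 kΩ.
V_out = 40.6 × 15.55 / (7.29 + 15.55) = 40.6 × 15.55/22.84 = 27.6 V.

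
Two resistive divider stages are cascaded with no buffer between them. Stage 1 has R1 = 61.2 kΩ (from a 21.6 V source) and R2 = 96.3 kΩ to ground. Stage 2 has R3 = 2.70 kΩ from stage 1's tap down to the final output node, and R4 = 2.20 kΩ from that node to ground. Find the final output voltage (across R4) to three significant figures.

V_out ≈ 0.687 V

Stage 2 presents R3+R4 = 4.900 kΩ as a load on stage 1's tap.
Stage 1's lower leg becomes R2‖(R3+R4) = 4.663 kΩ, so V_mid = 21.6 × 4.663/65.86 = 1.529 V.
Stage 2 is itself unloaded: V_out = V_mid × R4/(R3+R4) = 1.529 × 2.20/4.900 = 0.687 V.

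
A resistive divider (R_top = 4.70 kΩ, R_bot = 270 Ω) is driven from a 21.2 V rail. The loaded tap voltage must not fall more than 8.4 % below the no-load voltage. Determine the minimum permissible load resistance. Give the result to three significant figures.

R_L(min) ≈ 2.78 kΩ

Output resistance R_th = R_top‖R_bot = (4700 × 270)/4970 = 255.3 Ω.
The fractional drop is R_th/(R_th + R_L); requiring this ≤ 0.0840 gives R_L ≥ R_th(1/0.0840 − 1) = 255.3 × 10.90 = 2.78 kΩ.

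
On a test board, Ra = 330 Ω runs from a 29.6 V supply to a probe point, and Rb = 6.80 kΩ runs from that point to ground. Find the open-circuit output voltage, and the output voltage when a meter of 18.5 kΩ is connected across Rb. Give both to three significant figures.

Unloaded: 28.2 V; loaded: 27.8 V

Open-circuit: V = 29.6 × 6800/(330 + 6800) = 28.2 V.
With the load, Rb becomes Rb‖R_L = 4972 Ω, so V = 29.6 × 4972/5302 = 27.8 V.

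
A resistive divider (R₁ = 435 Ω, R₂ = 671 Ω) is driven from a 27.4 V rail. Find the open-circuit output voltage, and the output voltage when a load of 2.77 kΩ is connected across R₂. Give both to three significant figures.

Open-circuit: V = 27.4 × 671/(435 + 671) = 16.6 V.
With the load, R₂ becomes R₂‖R_L = 540.2 Ω, so V = 27.4 × 540.2/975.2 = 15.2 V.

Unloaded: 16.6 V; loaded: 15.2 V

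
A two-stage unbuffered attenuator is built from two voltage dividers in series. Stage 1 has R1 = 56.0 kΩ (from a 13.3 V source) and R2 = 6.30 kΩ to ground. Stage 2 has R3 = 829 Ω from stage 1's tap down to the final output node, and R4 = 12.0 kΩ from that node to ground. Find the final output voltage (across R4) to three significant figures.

Stage 2 presents R3+R4 = 12830 Ω as a load on stage 1's tap.
Stage 1's lower leg becomes R2‖(R3+R4) = 4225 Ω, so V_mid = 13.3 × 4225/60230 = 0.9331 V.
Stage 2 is itself unloaded: V_out = V_mid × R4/(R3+R4) = 0.9331 × 12000/12830 = 0.873 V.

V_out ≈ 0.873 V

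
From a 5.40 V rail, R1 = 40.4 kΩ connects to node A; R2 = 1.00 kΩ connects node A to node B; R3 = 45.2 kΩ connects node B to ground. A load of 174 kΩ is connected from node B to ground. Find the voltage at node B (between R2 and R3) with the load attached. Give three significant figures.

At node B, R3 is in parallel with the load: R3‖R_L = 35.88 kΩ.
Below node A the resistance is R2 + (R3‖R_L) = 36.88 kΩ, so V_A = 5.40 × 36.88/77.28 = 2.577 V.
Then V_B = V_A × (R3‖R_L)/(R2 + R3‖R_L) = 2.577 × 35.88/36.88 = 2.51 V.

V ≈ 2.51 V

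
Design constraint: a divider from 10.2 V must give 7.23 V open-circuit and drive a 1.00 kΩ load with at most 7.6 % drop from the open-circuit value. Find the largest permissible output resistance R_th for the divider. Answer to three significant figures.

R_th ≤ 82.3 Ω

Loading drop = R_th/(R_th + R_L) ≤ 0.0760, so R_th ≤ R_L · ε/(1−ε) = 1.00 kΩ × 0.0760/0.9240 = 82.3 Ω.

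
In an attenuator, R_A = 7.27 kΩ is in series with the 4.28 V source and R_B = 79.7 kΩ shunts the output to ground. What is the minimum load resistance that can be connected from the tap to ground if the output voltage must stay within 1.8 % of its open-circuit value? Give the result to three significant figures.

R_L(min) ≈ 363 kΩ

Output resistance R_th = R_A‖R_B = (7.27 × 79.7)/86.97 = 6.662 kΩ.
The fractional drop is R_th/(R_th + R_L); requiring this ≤ 0.0180 gives R_L ≥ R_th(1/0.0180 − 1) = 6.662 × 54.56 = 363 kΩ.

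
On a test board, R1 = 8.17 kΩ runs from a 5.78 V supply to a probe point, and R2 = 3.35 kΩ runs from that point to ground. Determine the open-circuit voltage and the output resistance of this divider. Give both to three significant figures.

V_th is the open-circuit tap voltage: 5.78 × 3.35/(8.17 + 3.35) = 1.68 V.
With the supply zeroed, R1 and R2 appear in parallel from the tap: R_th = R1‖R2 = (8.17 × 3.35)/11.52 = 2.38 kΩ.

V_th = 1.68 V, R_th = 2.38 kΩ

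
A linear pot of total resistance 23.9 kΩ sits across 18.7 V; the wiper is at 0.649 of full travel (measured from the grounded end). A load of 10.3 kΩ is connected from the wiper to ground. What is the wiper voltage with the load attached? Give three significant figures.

The wiper splits the pot into (1−α)R = 8.389 kΩ above and αR = 15.51 kΩ below.
Lower section ‖ load = 6.190 kΩ.
V_wiper = 18.7 × 6.190/(8.389 + 6.190) = 7.94 V.

V ≈ 7.94 V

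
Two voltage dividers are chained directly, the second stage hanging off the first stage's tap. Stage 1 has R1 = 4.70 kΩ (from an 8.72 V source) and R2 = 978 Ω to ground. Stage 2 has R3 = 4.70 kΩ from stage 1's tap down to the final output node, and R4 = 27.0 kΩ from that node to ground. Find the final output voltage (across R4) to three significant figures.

V_out ≈ 1.25 V

Stage 2 presents R3+R4 = 31700 Ω as a load on stage 1's tap.
Stage 1's lower leg becomes R2‖(R3+R4) = 948.7 Ω, so V_mid = 8.72 × 948.7/5649 = 1.465 V.
Stage 2 is itself unloaded: V_out = V_mid × R4/(R3+R4) = 1.465 × 27000/31700 = 1.25 V.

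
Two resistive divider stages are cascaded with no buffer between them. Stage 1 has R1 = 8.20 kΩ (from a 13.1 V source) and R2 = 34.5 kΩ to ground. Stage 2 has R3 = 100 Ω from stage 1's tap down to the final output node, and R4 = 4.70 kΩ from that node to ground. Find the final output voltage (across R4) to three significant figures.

V_out ≈ 4.35 V

Stage 2 presents R3+R4 = 4800 Ω as a load on stage 1's tap.
Stage 1's lower leg becomes R2‖(R3+R4) = 4214 Ω, so V_mid = 13.1 × 4214/12410 = 4.447 V.
Stage 2 is itself unloaded: V_out = V_mid × R4/(R3+R4) = 4.447 × 4700/4800 = 4.35 V.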